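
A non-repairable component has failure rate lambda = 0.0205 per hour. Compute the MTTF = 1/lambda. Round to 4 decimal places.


lambda = 0.0205
MTTF = 1 / 0.0205
MTTF = 48.7805

48.7805


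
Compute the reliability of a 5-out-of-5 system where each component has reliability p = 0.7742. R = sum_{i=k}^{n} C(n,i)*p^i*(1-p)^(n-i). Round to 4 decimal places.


k = 5, n = 5, p = 0.7742
i=5: C(5,5)=1 * 0.7742^5 * 0.2258^0 = 0.2781
R = sum of terms = 0.2781

0.2781


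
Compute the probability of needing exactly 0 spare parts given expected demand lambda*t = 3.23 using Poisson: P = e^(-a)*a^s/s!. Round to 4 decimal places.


a = 3.23, s = 0
e^(-a) = e^(-3.23) = 0.0396
a^s = 3.23^0 = 1.0
s! = 1
P = 0.0396 * 1.0 / 1
P = 0.0396

0.0396


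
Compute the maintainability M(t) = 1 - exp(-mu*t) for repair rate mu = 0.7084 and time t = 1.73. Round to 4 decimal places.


mu = 0.7084, t = 1.73
mu * t = 0.7084 * 1.73 = 1.2255
exp(-1.2255) = 0.2936
M(t) = 1 - 0.2936
M(t) = 0.7064

0.7064


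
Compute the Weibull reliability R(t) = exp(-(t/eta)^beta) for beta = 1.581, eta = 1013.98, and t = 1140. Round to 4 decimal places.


beta = 1.581, eta = 1013.98, t = 1140
t/eta = 1140 / 1013.98 = 1.1243
(t/eta)^beta = 1.1243^1.581 = 1.2035
R(t) = exp(-1.2035)
R(t) = 0.3002

0.3002


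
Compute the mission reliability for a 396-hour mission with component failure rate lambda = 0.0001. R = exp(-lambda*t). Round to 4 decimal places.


lambda = 0.0001
mission_time = 396
lambda * t = 0.0001 * 396 = 0.0396
R = exp(-0.0396)
R = 0.9612

0.9612


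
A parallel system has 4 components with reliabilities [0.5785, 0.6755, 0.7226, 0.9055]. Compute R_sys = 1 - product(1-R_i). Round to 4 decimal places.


Components: [0.5785, 0.6755, 0.7226, 0.9055]
(1 - 0.5785) = 0.4215, running product = 0.4215
(1 - 0.6755) = 0.3245, running product = 0.1368
(1 - 0.7226) = 0.2774, running product = 0.0379
(1 - 0.9055) = 0.0945, running product = 0.0036
Product of (1-R_i) = 0.0036
R_sys = 1 - 0.0036 = 0.9964

0.9964


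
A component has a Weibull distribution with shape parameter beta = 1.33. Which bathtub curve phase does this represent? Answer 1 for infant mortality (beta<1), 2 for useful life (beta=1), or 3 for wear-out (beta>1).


beta = 1.33
Compare beta to 1:
beta < 1 => infant mortality (phase 1)
beta = 1 => useful life (phase 2)
beta > 1 => wear-out (phase 3)
Since beta = 1.33, this is wear-out (increasing failure rate)
Phase = 3

3


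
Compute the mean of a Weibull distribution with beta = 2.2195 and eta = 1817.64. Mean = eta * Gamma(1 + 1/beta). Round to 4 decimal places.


beta = 2.2195, eta = 1817.64
1/beta = 0.4506
1 + 1/beta = 1.4506
Gamma(1.4506) = 0.8857
Mean = 1817.64 * 0.8857
Mean = 1609.8037

1609.8037


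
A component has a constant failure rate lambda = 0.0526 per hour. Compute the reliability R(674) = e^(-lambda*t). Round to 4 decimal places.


lambda = 0.0526
t = 674
lambda * t = 35.4524
R(t) = e^(-35.4524)
R(t) = 0.0

0.0


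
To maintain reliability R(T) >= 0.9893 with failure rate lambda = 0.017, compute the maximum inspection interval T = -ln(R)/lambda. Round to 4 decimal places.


R_target = 0.9893
lambda = 0.017
-ln(0.9893) = 0.0108
T = 0.0108 / 0.017
T = 0.6328

0.6328


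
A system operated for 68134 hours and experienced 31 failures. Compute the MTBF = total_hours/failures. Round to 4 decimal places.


total_hours = 68134
failures = 31
MTBF = 68134 / 31
MTBF = 2197.871

2197.871


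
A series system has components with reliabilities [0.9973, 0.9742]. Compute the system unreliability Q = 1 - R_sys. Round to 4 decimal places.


Components: [0.9973, 0.9742]
After component 1: product = 0.9973
After component 2: product = 0.9716
R_sys = 0.9716
Q = 1 - 0.9716 = 0.0284

0.0284


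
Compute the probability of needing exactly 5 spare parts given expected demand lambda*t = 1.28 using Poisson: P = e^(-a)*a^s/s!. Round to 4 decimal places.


a = 1.28, s = 5
e^(-a) = e^(-1.28) = 0.278
a^s = 1.28^5 = 3.436
s! = 120
P = 0.278 * 3.436 / 120
P = 0.008

0.008


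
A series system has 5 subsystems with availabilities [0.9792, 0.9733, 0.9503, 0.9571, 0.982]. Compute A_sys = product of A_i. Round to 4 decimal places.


Subsystems: [0.9792, 0.9733, 0.9503, 0.9571, 0.982]
After subsystem 1 (A=0.9792): product = 0.9792
After subsystem 2 (A=0.9733): product = 0.9531
After subsystem 3 (A=0.9503): product = 0.9057
After subsystem 4 (A=0.9571): product = 0.8668
After subsystem 5 (A=0.982): product = 0.8512
A_sys = 0.8512

0.8512


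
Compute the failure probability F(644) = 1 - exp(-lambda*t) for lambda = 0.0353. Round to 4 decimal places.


lambda = 0.0353, t = 644
lambda * t = 22.7332
exp(-22.7332) = 0.0
F(t) = 1 - 0.0
F(t) = 1.0

1.0


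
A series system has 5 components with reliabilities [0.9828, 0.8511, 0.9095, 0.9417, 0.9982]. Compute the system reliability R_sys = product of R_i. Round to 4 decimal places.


Components: [0.9828, 0.8511, 0.9095, 0.9417, 0.9982]
After component 1 (R=0.9828): product = 0.9828
After component 2 (R=0.8511): product = 0.8365
After component 3 (R=0.9095): product = 0.7608
After component 4 (R=0.9417): product = 0.7164
After component 5 (R=0.9982): product = 0.7151
R_sys = 0.7151

0.7151


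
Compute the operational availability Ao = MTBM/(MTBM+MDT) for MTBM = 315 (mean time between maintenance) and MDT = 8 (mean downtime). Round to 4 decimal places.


MTBM = 315
MDT = 8
MTBM + MDT = 323
Ao = 315 / 323
Ao = 0.9752

0.9752


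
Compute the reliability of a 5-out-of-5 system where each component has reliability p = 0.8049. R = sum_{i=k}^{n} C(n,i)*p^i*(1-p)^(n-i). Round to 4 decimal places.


k = 5, n = 5, p = 0.8049
i=5: C(5,5)=1 * 0.8049^5 * 0.1951^0 = 0.3378
R = sum of terms = 0.3378

0.3378


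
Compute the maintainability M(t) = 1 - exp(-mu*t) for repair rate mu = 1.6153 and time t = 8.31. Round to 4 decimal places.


mu = 1.6153, t = 8.31
mu * t = 1.6153 * 8.31 = 13.4231
exp(-13.4231) = 0.0
M(t) = 1 - 0.0
M(t) = 1.0

1.0


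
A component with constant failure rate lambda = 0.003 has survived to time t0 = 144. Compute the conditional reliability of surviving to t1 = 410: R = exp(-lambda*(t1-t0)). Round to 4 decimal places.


lambda = 0.003
t0 = 144, t1 = 410
t1 - t0 = 266
lambda * (t1-t0) = 0.003 * 266 = 0.798
R = exp(-0.798)
R = 0.4502

0.4502


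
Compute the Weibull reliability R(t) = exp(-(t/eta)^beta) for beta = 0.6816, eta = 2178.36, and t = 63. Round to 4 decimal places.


beta = 0.6816, eta = 2178.36, t = 63
t/eta = 63 / 2178.36 = 0.0289
(t/eta)^beta = 0.0289^0.6816 = 0.0894
R(t) = exp(-0.0894)
R(t) = 0.9145

0.9145


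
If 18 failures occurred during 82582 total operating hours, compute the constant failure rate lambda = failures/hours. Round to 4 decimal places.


failures = 18
total_hours = 82582
lambda = 18 / 82582
lambda = 0.0002

0.0002


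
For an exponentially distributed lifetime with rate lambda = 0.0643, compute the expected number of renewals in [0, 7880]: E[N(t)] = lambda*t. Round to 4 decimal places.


lambda = 0.0643
t = 7880
E[N(t)] = lambda * t
E[N(t)] = 0.0643 * 7880
E[N(t)] = 506.684

506.684


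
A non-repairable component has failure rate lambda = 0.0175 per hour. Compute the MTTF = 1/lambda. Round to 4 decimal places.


lambda = 0.0175
MTTF = 1 / 0.0175
MTTF = 57.1429

57.1429


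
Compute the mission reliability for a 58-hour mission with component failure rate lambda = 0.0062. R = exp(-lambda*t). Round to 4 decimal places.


lambda = 0.0062
mission_time = 58
lambda * t = 0.0062 * 58 = 0.3596
R = exp(-0.3596)
R = 0.698

0.698


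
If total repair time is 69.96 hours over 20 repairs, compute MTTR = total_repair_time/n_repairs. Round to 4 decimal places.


total_repair_time = 69.96
n_repairs = 20
MTTR = 69.96 / 20
MTTR = 3.498

3.498


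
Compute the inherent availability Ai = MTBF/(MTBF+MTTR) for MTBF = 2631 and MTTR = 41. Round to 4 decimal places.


MTBF = 2631
MTTR = 41
MTBF + MTTR = 2672
Ai = 2631 / 2672
Ai = 0.9847

0.9847


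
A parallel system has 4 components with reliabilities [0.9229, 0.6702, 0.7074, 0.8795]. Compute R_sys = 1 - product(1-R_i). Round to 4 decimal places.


Components: [0.9229, 0.6702, 0.7074, 0.8795]
(1 - 0.9229) = 0.0771, running product = 0.0771
(1 - 0.6702) = 0.3298, running product = 0.0254
(1 - 0.7074) = 0.2926, running product = 0.0074
(1 - 0.8795) = 0.1205, running product = 0.0009
Product of (1-R_i) = 0.0009
R_sys = 1 - 0.0009 = 0.9991

0.9991


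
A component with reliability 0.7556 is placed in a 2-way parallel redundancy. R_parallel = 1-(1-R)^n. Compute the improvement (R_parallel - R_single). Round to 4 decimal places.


R_single = 0.7556, n = 2
1 - R_single = 0.2444
(1 - R_single)^n = 0.2444^2 = 0.0597
R_parallel = 1 - 0.0597 = 0.9403
Improvement = 0.9403 - 0.7556
Improvement = 0.1847

0.1847


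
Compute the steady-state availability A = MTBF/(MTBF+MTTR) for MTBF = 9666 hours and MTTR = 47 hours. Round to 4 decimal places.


MTBF = 9666
MTTR = 47
MTBF + MTTR = 9713
A = 9666 / 9713
A = 0.9952

0.9952


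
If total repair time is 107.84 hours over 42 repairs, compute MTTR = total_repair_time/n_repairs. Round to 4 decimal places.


total_repair_time = 107.84
n_repairs = 42
MTTR = 107.84 / 42
MTTR = 2.5676

2.5676


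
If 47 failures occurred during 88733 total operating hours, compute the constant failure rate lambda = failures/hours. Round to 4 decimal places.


failures = 47
total_hours = 88733
lambda = 47 / 88733
lambda = 0.0005

0.0005


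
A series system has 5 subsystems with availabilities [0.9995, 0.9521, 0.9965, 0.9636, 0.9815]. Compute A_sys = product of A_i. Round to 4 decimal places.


Subsystems: [0.9995, 0.9521, 0.9965, 0.9636, 0.9815]
After subsystem 1 (A=0.9995): product = 0.9995
After subsystem 2 (A=0.9521): product = 0.9516
After subsystem 3 (A=0.9965): product = 0.9483
After subsystem 4 (A=0.9636): product = 0.9138
After subsystem 5 (A=0.9815): product = 0.8969
A_sys = 0.8969

0.8969


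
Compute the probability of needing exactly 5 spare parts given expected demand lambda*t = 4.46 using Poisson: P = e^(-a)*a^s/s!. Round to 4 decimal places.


a = 4.46, s = 5
e^(-a) = e^(-4.46) = 0.0116
a^s = 4.46^5 = 1764.7138
s! = 120
P = 0.0116 * 1764.7138 / 120
P = 0.17

0.17


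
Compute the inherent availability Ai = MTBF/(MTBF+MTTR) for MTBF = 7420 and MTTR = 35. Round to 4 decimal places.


MTBF = 7420
MTTR = 35
MTBF + MTTR = 7455
Ai = 7420 / 7455
Ai = 0.9953

0.9953


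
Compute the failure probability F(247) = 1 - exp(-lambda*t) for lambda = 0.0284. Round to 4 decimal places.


lambda = 0.0284, t = 247
lambda * t = 7.0148
exp(-7.0148) = 0.0009
F(t) = 1 - 0.0009
F(t) = 0.9991

0.9991


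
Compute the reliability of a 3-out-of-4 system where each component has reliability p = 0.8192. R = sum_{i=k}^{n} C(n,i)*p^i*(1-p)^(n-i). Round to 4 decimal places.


k = 3, n = 4, p = 0.8192
i=3: C(4,3)=4 * 0.8192^3 * 0.1808^1 = 0.3976
i=4: C(4,4)=1 * 0.8192^4 * 0.1808^0 = 0.4504
R = sum of terms = 0.8479

0.8479


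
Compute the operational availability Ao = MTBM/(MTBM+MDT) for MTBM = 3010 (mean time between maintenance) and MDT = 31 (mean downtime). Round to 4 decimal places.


MTBM = 3010
MDT = 31
MTBM + MDT = 3041
Ao = 3010 / 3041
Ao = 0.9898

0.9898


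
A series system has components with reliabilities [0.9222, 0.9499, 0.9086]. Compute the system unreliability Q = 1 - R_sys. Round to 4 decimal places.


Components: [0.9222, 0.9499, 0.9086]
After component 1: product = 0.9222
After component 2: product = 0.876
After component 3: product = 0.7959
R_sys = 0.7959
Q = 1 - 0.7959 = 0.2041

0.2041


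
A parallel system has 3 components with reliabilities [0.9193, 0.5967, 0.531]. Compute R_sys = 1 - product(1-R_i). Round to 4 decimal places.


Components: [0.9193, 0.5967, 0.531]
(1 - 0.9193) = 0.0807, running product = 0.0807
(1 - 0.5967) = 0.4033, running product = 0.0325
(1 - 0.531) = 0.469, running product = 0.0153
Product of (1-R_i) = 0.0153
R_sys = 1 - 0.0153 = 0.9847

0.9847


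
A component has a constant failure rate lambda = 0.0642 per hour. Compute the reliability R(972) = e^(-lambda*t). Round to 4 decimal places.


lambda = 0.0642
t = 972
lambda * t = 62.4024
R(t) = e^(-62.4024)
R(t) = 0.0

0.0


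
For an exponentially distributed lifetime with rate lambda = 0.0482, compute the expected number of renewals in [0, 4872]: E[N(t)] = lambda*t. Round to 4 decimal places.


lambda = 0.0482
t = 4872
E[N(t)] = lambda * t
E[N(t)] = 0.0482 * 4872
E[N(t)] = 234.8304

234.8304


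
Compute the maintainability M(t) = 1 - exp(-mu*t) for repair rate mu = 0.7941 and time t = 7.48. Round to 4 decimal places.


mu = 0.7941, t = 7.48
mu * t = 0.7941 * 7.48 = 5.9399
exp(-5.9399) = 0.0026
M(t) = 1 - 0.0026
M(t) = 0.9974

0.9974


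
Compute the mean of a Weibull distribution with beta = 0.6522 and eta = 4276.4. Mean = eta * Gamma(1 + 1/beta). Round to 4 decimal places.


beta = 0.6522, eta = 4276.4
1/beta = 1.5333
1 + 1/beta = 2.5333
Gamma(2.5333) = 1.3612
Mean = 4276.4 * 1.3612
Mean = 5820.9287

5820.9287


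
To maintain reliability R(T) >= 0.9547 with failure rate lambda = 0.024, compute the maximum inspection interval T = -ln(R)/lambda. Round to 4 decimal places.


R_target = 0.9547
lambda = 0.024
-ln(0.9547) = 0.0464
T = 0.0464 / 0.024
T = 1.9316

1.9316


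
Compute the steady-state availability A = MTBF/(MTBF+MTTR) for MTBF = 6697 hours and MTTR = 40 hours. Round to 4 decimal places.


MTBF = 6697
MTTR = 40
MTBF + MTTR = 6737
A = 6697 / 6737
A = 0.9941

0.9941


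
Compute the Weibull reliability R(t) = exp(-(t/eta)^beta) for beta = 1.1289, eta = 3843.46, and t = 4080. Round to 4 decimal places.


beta = 1.1289, eta = 3843.46, t = 4080
t/eta = 4080 / 3843.46 = 1.0615
(t/eta)^beta = 1.0615^1.1289 = 1.0697
R(t) = exp(-1.0697)
R(t) = 0.3431

0.3431


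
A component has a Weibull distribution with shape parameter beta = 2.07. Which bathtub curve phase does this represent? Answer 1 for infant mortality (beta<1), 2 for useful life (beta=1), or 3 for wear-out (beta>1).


beta = 2.07
Compare beta to 1:
beta < 1 => infant mortality (phase 1)
beta = 1 => useful life (phase 2)
beta > 1 => wear-out (phase 3)
Since beta = 2.07, this is wear-out (increasing failure rate)
Phase = 3

3


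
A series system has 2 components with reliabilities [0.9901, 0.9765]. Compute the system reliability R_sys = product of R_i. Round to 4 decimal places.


Components: [0.9901, 0.9765]
After component 1 (R=0.9901): product = 0.9901
After component 2 (R=0.9765): product = 0.9668
R_sys = 0.9668

0.9668


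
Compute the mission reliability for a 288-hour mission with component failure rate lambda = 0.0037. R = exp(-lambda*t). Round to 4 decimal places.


lambda = 0.0037
mission_time = 288
lambda * t = 0.0037 * 288 = 1.0656
R = exp(-1.0656)
R = 0.3445

0.3445


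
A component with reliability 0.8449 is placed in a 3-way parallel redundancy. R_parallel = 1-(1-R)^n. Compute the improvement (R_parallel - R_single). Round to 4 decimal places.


R_single = 0.8449, n = 3
1 - R_single = 0.1551
(1 - R_single)^n = 0.1551^3 = 0.0037
R_parallel = 1 - 0.0037 = 0.9963
Improvement = 0.9963 - 0.8449
Improvement = 0.1514

0.1514


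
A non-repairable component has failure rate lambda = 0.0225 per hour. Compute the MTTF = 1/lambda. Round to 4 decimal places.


lambda = 0.0225
MTTF = 1 / 0.0225
MTTF = 44.4444

44.4444


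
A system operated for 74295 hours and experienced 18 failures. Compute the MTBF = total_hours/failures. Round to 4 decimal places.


total_hours = 74295
failures = 18
MTBF = 74295 / 18
MTBF = 4127.5

4127.5


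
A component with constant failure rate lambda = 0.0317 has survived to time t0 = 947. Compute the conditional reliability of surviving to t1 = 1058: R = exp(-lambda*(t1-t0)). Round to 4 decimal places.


lambda = 0.0317
t0 = 947, t1 = 1058
t1 - t0 = 111
lambda * (t1-t0) = 0.0317 * 111 = 3.5187
R = exp(-3.5187)
R = 0.0296

0.0296


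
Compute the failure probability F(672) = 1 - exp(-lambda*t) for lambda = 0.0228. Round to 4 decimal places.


lambda = 0.0228, t = 672
lambda * t = 15.3216
exp(-15.3216) = 0.0
F(t) = 1 - 0.0
F(t) = 1.0

1.0


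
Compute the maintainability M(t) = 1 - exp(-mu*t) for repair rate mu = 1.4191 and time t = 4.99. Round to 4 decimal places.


mu = 1.4191, t = 4.99
mu * t = 1.4191 * 4.99 = 7.0813
exp(-7.0813) = 0.0008
M(t) = 1 - 0.0008
M(t) = 0.9992

0.9992


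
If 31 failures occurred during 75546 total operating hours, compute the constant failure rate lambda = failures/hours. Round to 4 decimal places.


failures = 31
total_hours = 75546
lambda = 31 / 75546
lambda = 0.0004

0.0004


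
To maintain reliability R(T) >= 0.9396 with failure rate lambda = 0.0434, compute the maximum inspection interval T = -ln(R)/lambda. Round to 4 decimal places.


R_target = 0.9396
lambda = 0.0434
-ln(0.9396) = 0.0623
T = 0.0623 / 0.0434
T = 1.4355

1.4355


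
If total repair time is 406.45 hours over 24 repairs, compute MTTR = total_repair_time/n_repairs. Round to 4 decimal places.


total_repair_time = 406.45
n_repairs = 24
MTTR = 406.45 / 24
MTTR = 16.9354

16.9354


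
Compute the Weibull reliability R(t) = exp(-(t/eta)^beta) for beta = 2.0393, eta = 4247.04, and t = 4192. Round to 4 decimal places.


beta = 2.0393, eta = 4247.04, t = 4192
t/eta = 4192 / 4247.04 = 0.987
(t/eta)^beta = 0.987^2.0393 = 0.9737
R(t) = exp(-0.9737)
R(t) = 0.3777

0.3777


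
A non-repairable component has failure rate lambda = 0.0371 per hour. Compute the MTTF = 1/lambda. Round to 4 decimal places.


lambda = 0.0371
MTTF = 1 / 0.0371
MTTF = 26.9542

26.9542


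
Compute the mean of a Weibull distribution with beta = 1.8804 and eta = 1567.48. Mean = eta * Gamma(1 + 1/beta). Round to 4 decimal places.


beta = 1.8804, eta = 1567.48
1/beta = 0.5318
1 + 1/beta = 1.5318
Gamma(1.5318) = 0.8877
Mean = 1567.48 * 0.8877
Mean = 1391.4074

1391.4074


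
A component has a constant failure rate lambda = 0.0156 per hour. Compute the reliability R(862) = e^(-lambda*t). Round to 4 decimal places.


lambda = 0.0156
t = 862
lambda * t = 13.4472
R(t) = e^(-13.4472)
R(t) = 0.0

0.0


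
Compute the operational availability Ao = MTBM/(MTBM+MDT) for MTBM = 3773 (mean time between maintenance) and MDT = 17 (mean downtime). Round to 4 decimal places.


MTBM = 3773
MDT = 17
MTBM + MDT = 3790
Ao = 3773 / 3790
Ao = 0.9955

0.9955


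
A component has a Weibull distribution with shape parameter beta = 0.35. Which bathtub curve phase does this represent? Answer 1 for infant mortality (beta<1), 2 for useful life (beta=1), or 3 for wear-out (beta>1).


beta = 0.35
Compare beta to 1:
beta < 1 => infant mortality (phase 1)
beta = 1 => useful life (phase 2)
beta > 1 => wear-out (phase 3)
Since beta = 0.35, this is infant mortality (decreasing failure rate)
Phase = 1

1


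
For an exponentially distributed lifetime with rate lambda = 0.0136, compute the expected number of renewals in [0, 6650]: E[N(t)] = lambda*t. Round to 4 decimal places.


lambda = 0.0136
t = 6650
E[N(t)] = lambda * t
E[N(t)] = 0.0136 * 6650
E[N(t)] = 90.44

90.44


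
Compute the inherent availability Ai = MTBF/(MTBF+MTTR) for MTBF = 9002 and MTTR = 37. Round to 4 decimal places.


MTBF = 9002
MTTR = 37
MTBF + MTTR = 9039
Ai = 9002 / 9039
Ai = 0.9959

0.9959


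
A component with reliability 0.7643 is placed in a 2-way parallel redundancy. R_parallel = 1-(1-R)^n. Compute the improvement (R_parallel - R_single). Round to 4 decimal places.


R_single = 0.7643, n = 2
1 - R_single = 0.2357
(1 - R_single)^n = 0.2357^2 = 0.0556
R_parallel = 1 - 0.0556 = 0.9444
Improvement = 0.9444 - 0.7643
Improvement = 0.1801

0.1801


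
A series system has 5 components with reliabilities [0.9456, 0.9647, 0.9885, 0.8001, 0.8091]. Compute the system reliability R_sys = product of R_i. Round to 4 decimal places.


Components: [0.9456, 0.9647, 0.9885, 0.8001, 0.8091]
After component 1 (R=0.9456): product = 0.9456
After component 2 (R=0.9647): product = 0.9122
After component 3 (R=0.9885): product = 0.9017
After component 4 (R=0.8001): product = 0.7215
After component 5 (R=0.8091): product = 0.5837
R_sys = 0.5837

0.5837


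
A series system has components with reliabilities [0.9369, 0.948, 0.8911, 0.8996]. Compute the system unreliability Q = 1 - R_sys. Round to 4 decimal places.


Components: [0.9369, 0.948, 0.8911, 0.8996]
After component 1: product = 0.9369
After component 2: product = 0.8882
After component 3: product = 0.7915
After component 4: product = 0.712
R_sys = 0.712
Q = 1 - 0.712 = 0.288

0.288


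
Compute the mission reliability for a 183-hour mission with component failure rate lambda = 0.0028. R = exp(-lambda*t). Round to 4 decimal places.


lambda = 0.0028
mission_time = 183
lambda * t = 0.0028 * 183 = 0.5124
R = exp(-0.5124)
R = 0.5991

0.5991


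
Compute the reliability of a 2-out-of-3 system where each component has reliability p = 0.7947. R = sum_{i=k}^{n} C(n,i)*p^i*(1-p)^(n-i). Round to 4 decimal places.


k = 2, n = 3, p = 0.7947
i=2: C(3,2)=3 * 0.7947^2 * 0.2053^1 = 0.389
i=3: C(3,3)=1 * 0.7947^3 * 0.2053^0 = 0.5019
R = sum of terms = 0.8909

0.8909


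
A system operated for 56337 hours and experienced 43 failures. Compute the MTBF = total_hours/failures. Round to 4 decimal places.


total_hours = 56337
failures = 43
MTBF = 56337 / 43
MTBF = 1310.1628

1310.1628


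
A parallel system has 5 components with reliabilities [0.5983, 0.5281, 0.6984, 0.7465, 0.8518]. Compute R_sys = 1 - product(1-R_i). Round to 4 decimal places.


Components: [0.5983, 0.5281, 0.6984, 0.7465, 0.8518]
(1 - 0.5983) = 0.4017, running product = 0.4017
(1 - 0.5281) = 0.4719, running product = 0.1896
(1 - 0.6984) = 0.3016, running product = 0.0572
(1 - 0.7465) = 0.2535, running product = 0.0145
(1 - 0.8518) = 0.1482, running product = 0.0021
Product of (1-R_i) = 0.0021
R_sys = 1 - 0.0021 = 0.9979

0.9979


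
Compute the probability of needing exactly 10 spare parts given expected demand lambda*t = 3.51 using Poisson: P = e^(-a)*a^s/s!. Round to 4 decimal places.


a = 3.51, s = 10
e^(-a) = e^(-3.51) = 0.0299
a^s = 3.51^10 = 283838.4096
s! = 3628800
P = 0.0299 * 283838.4096 / 3628800
P = 0.0023

0.0023


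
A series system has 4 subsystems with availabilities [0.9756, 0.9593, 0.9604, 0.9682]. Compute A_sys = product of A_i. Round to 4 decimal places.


Subsystems: [0.9756, 0.9593, 0.9604, 0.9682]
After subsystem 1 (A=0.9756): product = 0.9756
After subsystem 2 (A=0.9593): product = 0.9359
After subsystem 3 (A=0.9604): product = 0.8988
After subsystem 4 (A=0.9682): product = 0.8702
A_sys = 0.8702

0.8702


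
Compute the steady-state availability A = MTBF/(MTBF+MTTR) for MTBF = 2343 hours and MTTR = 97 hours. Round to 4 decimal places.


MTBF = 2343
MTTR = 97
MTBF + MTTR = 2440
A = 2343 / 2440
A = 0.9602

0.9602


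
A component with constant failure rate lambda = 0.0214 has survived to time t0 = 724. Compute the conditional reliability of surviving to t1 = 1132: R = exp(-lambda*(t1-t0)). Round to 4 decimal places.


lambda = 0.0214
t0 = 724, t1 = 1132
t1 - t0 = 408
lambda * (t1-t0) = 0.0214 * 408 = 8.7312
R = exp(-8.7312)
R = 0.0002

0.0002


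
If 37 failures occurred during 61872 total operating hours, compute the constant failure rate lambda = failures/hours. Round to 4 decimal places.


failures = 37
total_hours = 61872
lambda = 37 / 61872
lambda = 0.0006

0.0006


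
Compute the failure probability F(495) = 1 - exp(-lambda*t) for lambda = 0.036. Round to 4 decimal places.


lambda = 0.036, t = 495
lambda * t = 17.82
exp(-17.82) = 0.0
F(t) = 1 - 0.0
F(t) = 1.0

1.0


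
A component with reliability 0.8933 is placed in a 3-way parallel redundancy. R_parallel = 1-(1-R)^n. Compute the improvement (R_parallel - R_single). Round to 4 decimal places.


R_single = 0.8933, n = 3
1 - R_single = 0.1067
(1 - R_single)^n = 0.1067^3 = 0.0012
R_parallel = 1 - 0.0012 = 0.9988
Improvement = 0.9988 - 0.8933
Improvement = 0.1055

0.1055


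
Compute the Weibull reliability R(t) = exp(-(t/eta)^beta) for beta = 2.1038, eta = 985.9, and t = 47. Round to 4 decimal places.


beta = 2.1038, eta = 985.9, t = 47
t/eta = 47 / 985.9 = 0.0477
(t/eta)^beta = 0.0477^2.1038 = 0.0017
R(t) = exp(-0.0017)
R(t) = 0.9983

0.9983


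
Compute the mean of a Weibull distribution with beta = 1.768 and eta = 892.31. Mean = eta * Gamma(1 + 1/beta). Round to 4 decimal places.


beta = 1.768, eta = 892.31
1/beta = 0.5656
1 + 1/beta = 1.5656
Gamma(1.5656) = 0.8901
Mean = 892.31 * 0.8901
Mean = 794.2511

794.2511


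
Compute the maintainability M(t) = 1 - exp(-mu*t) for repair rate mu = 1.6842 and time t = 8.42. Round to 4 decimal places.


mu = 1.6842, t = 8.42
mu * t = 1.6842 * 8.42 = 14.181
exp(-14.181) = 0.0
M(t) = 1 - 0.0
M(t) = 1.0

1.0


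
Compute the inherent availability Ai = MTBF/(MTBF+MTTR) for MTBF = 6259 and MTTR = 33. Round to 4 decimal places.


MTBF = 6259
MTTR = 33
MTBF + MTTR = 6292
Ai = 6259 / 6292
Ai = 0.9948

0.9948


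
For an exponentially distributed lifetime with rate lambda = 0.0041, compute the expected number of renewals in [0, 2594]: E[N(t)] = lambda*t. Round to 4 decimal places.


lambda = 0.0041
t = 2594
E[N(t)] = lambda * t
E[N(t)] = 0.0041 * 2594
E[N(t)] = 10.6354

10.6354


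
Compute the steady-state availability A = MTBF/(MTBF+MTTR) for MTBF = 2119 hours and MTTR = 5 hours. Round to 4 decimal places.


MTBF = 2119
MTTR = 5
MTBF + MTTR = 2124
A = 2119 / 2124
A = 0.9976

0.9976


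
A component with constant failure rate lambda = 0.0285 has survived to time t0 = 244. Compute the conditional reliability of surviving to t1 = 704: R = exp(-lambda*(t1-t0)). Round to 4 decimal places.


lambda = 0.0285
t0 = 244, t1 = 704
t1 - t0 = 460
lambda * (t1-t0) = 0.0285 * 460 = 13.11
R = exp(-13.11)
R = 0.0

0.0


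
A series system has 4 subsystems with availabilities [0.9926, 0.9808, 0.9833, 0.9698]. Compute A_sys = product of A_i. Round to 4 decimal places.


Subsystems: [0.9926, 0.9808, 0.9833, 0.9698]
After subsystem 1 (A=0.9926): product = 0.9926
After subsystem 2 (A=0.9808): product = 0.9735
After subsystem 3 (A=0.9833): product = 0.9573
After subsystem 4 (A=0.9698): product = 0.9284
A_sys = 0.9284

0.9284


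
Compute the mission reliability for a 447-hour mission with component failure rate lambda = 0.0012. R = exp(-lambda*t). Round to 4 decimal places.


lambda = 0.0012
mission_time = 447
lambda * t = 0.0012 * 447 = 0.5364
R = exp(-0.5364)
R = 0.5848

0.5848


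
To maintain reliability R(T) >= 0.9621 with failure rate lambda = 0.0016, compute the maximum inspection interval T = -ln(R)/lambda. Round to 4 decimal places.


R_target = 0.9621
lambda = 0.0016
-ln(0.9621) = 0.0386
T = 0.0386 / 0.0016
T = 24.1481

24.1481


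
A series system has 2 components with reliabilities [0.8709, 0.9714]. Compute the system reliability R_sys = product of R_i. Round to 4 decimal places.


Components: [0.8709, 0.9714]
After component 1 (R=0.8709): product = 0.8709
After component 2 (R=0.9714): product = 0.846
R_sys = 0.846

0.846


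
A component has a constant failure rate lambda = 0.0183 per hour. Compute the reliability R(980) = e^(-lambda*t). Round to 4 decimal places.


lambda = 0.0183
t = 980
lambda * t = 17.934
R(t) = e^(-17.934)
R(t) = 0.0

0.0


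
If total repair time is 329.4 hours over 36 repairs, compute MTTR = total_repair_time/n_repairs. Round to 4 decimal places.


total_repair_time = 329.4
n_repairs = 36
MTTR = 329.4 / 36
MTTR = 9.15

9.15


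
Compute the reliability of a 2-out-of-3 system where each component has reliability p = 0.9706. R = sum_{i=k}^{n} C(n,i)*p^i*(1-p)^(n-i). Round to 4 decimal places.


k = 2, n = 3, p = 0.9706
i=2: C(3,2)=3 * 0.9706^2 * 0.0294^1 = 0.0831
i=3: C(3,3)=1 * 0.9706^3 * 0.0294^0 = 0.9144
R = sum of terms = 0.9975

0.9975


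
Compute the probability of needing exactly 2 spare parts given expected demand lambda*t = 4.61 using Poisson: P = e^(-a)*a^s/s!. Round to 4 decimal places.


a = 4.61, s = 2
e^(-a) = e^(-4.61) = 0.01
a^s = 4.61^2 = 21.2521
s! = 2
P = 0.01 * 21.2521 / 2
P = 0.1057

0.1057


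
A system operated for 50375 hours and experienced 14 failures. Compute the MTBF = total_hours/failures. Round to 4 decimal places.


total_hours = 50375
failures = 14
MTBF = 50375 / 14
MTBF = 3598.2143

3598.2143


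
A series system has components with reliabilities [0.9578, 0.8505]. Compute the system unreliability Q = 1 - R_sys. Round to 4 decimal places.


Components: [0.9578, 0.8505]
After component 1: product = 0.9578
After component 2: product = 0.8146
R_sys = 0.8146
Q = 1 - 0.8146 = 0.1854

0.1854


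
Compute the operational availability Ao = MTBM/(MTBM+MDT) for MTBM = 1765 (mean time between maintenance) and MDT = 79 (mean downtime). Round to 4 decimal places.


MTBM = 1765
MDT = 79
MTBM + MDT = 1844
Ao = 1765 / 1844
Ao = 0.9572

0.9572


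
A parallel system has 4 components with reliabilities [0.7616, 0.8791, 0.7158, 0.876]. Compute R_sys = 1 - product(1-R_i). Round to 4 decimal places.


Components: [0.7616, 0.8791, 0.7158, 0.876]
(1 - 0.7616) = 0.2384, running product = 0.2384
(1 - 0.8791) = 0.1209, running product = 0.0288
(1 - 0.7158) = 0.2842, running product = 0.0082
(1 - 0.876) = 0.124, running product = 0.001
Product of (1-R_i) = 0.001
R_sys = 1 - 0.001 = 0.999

0.999


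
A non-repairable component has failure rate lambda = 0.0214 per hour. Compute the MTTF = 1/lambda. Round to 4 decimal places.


lambda = 0.0214
MTTF = 1 / 0.0214
MTTF = 46.729

46.729


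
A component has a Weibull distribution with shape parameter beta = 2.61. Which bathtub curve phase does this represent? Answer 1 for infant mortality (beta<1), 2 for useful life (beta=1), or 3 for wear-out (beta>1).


beta = 2.61
Compare beta to 1:
beta < 1 => infant mortality (phase 1)
beta = 1 => useful life (phase 2)
beta > 1 => wear-out (phase 3)
Since beta = 2.61, this is wear-out (increasing failure rate)
Phase = 3

3


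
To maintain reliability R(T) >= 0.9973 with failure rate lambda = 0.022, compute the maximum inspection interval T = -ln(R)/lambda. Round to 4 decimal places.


R_target = 0.9973
lambda = 0.022
-ln(0.9973) = 0.0027
T = 0.0027 / 0.022
T = 0.1229

0.1229


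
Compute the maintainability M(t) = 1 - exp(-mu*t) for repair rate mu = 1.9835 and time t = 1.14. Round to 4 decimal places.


mu = 1.9835, t = 1.14
mu * t = 1.9835 * 1.14 = 2.2612
exp(-2.2612) = 0.1042
M(t) = 1 - 0.1042
M(t) = 0.8958

0.8958


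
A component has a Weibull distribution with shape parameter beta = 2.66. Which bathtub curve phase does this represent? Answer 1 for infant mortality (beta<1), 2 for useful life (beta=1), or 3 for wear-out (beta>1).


beta = 2.66
Compare beta to 1:
beta < 1 => infant mortality (phase 1)
beta = 1 => useful life (phase 2)
beta > 1 => wear-out (phase 3)
Since beta = 2.66, this is wear-out (increasing failure rate)
Phase = 3

3


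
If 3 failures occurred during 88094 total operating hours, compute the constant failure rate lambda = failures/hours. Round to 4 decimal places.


failures = 3
total_hours = 88094
lambda = 3 / 88094
lambda = 0.0

0.0


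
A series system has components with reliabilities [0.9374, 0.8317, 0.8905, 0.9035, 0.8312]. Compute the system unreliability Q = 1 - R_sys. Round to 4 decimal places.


Components: [0.9374, 0.8317, 0.8905, 0.9035, 0.8312]
After component 1: product = 0.9374
After component 2: product = 0.7796
After component 3: product = 0.6943
After component 4: product = 0.6273
After component 5: product = 0.5214
R_sys = 0.5214
Q = 1 - 0.5214 = 0.4786

0.4786


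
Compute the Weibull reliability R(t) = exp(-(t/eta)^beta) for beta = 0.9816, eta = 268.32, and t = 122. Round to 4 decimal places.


beta = 0.9816, eta = 268.32, t = 122
t/eta = 122 / 268.32 = 0.4547
(t/eta)^beta = 0.4547^0.9816 = 0.4613
R(t) = exp(-0.4613)
R(t) = 0.6304

0.6304


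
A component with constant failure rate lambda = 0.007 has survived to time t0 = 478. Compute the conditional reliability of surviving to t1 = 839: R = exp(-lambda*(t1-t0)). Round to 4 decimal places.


lambda = 0.007
t0 = 478, t1 = 839
t1 - t0 = 361
lambda * (t1-t0) = 0.007 * 361 = 2.527
R = exp(-2.527)
R = 0.0799

0.0799


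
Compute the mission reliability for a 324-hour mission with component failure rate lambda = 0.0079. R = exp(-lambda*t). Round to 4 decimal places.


lambda = 0.0079
mission_time = 324
lambda * t = 0.0079 * 324 = 2.5596
R = exp(-2.5596)
R = 0.0773

0.0773


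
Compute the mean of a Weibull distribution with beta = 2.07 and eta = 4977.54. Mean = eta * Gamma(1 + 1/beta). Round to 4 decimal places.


beta = 2.07, eta = 4977.54
1/beta = 0.4831
1 + 1/beta = 1.4831
Gamma(1.4831) = 0.8858
Mean = 4977.54 * 0.8858
Mean = 4409.1013

4409.1013


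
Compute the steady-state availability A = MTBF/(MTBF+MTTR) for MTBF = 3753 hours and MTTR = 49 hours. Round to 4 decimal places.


MTBF = 3753
MTTR = 49
MTBF + MTTR = 3802
A = 3753 / 3802
A = 0.9871

0.9871


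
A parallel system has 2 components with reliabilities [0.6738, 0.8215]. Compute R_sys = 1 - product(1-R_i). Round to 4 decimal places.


Components: [0.6738, 0.8215]
(1 - 0.6738) = 0.3262, running product = 0.3262
(1 - 0.8215) = 0.1785, running product = 0.0582
Product of (1-R_i) = 0.0582
R_sys = 1 - 0.0582 = 0.9418

0.9418


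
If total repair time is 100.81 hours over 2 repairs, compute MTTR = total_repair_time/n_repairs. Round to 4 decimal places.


total_repair_time = 100.81
n_repairs = 2
MTTR = 100.81 / 2
MTTR = 50.405

50.405


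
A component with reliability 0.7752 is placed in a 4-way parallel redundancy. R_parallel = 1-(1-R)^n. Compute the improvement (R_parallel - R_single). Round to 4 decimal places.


R_single = 0.7752, n = 4
1 - R_single = 0.2248
(1 - R_single)^n = 0.2248^4 = 0.0026
R_parallel = 1 - 0.0026 = 0.9974
Improvement = 0.9974 - 0.7752
Improvement = 0.2222

0.2222


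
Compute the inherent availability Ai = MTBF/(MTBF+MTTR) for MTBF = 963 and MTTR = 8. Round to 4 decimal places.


MTBF = 963
MTTR = 8
MTBF + MTTR = 971
Ai = 963 / 971
Ai = 0.9918

0.9918


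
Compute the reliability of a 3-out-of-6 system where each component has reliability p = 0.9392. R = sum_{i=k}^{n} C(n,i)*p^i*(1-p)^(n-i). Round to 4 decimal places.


k = 3, n = 6, p = 0.9392
i=3: C(6,3)=20 * 0.9392^3 * 0.0608^3 = 0.0037
i=4: C(6,4)=15 * 0.9392^4 * 0.0608^2 = 0.0431
i=5: C(6,5)=6 * 0.9392^5 * 0.0608^1 = 0.2666
i=6: C(6,6)=1 * 0.9392^6 * 0.0608^0 = 0.6864
R = sum of terms = 0.9998

0.9998


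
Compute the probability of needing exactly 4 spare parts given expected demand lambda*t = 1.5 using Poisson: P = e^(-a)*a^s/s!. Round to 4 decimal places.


a = 1.5, s = 4
e^(-a) = e^(-1.5) = 0.2231
a^s = 1.5^4 = 5.0625
s! = 24
P = 0.2231 * 5.0625 / 24
P = 0.0471

0.0471


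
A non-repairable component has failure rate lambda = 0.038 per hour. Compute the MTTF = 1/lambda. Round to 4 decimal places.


lambda = 0.038
MTTF = 1 / 0.038
MTTF = 26.3158

26.3158


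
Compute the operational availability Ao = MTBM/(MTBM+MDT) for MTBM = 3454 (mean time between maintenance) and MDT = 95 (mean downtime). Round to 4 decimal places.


MTBM = 3454
MDT = 95
MTBM + MDT = 3549
Ao = 3454 / 3549
Ao = 0.9732

0.9732


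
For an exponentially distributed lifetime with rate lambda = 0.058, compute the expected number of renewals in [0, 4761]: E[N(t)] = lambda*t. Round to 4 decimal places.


lambda = 0.058
t = 4761
E[N(t)] = lambda * t
E[N(t)] = 0.058 * 4761
E[N(t)] = 276.138

276.138


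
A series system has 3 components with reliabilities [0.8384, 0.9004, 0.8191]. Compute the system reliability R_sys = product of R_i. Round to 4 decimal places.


Components: [0.8384, 0.9004, 0.8191]
After component 1 (R=0.8384): product = 0.8384
After component 2 (R=0.9004): product = 0.7549
After component 3 (R=0.8191): product = 0.6183
R_sys = 0.6183

0.6183


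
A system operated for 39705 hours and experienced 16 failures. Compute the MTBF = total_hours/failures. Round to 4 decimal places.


total_hours = 39705
failures = 16
MTBF = 39705 / 16
MTBF = 2481.5625

2481.5625


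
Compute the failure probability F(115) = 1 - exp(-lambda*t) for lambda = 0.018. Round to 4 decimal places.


lambda = 0.018, t = 115
lambda * t = 2.07
exp(-2.07) = 0.1262
F(t) = 1 - 0.1262
F(t) = 0.8738

0.8738


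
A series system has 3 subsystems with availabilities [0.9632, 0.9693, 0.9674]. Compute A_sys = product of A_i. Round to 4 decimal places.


Subsystems: [0.9632, 0.9693, 0.9674]
After subsystem 1 (A=0.9632): product = 0.9632
After subsystem 2 (A=0.9693): product = 0.9336
After subsystem 3 (A=0.9674): product = 0.9032
A_sys = 0.9032

0.9032


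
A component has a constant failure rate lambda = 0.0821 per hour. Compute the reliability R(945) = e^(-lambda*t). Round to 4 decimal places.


lambda = 0.0821
t = 945
lambda * t = 77.5845
R(t) = e^(-77.5845)
R(t) = 0.0

0.0


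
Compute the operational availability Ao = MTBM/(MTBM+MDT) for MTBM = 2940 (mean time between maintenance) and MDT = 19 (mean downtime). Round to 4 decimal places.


MTBM = 2940
MDT = 19
MTBM + MDT = 2959
Ao = 2940 / 2959
Ao = 0.9936

0.9936


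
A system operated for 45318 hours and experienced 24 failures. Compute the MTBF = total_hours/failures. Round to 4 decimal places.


total_hours = 45318
failures = 24
MTBF = 45318 / 24
MTBF = 1888.25

1888.25


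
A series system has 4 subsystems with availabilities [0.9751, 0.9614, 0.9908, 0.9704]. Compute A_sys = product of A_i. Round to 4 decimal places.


Subsystems: [0.9751, 0.9614, 0.9908, 0.9704]
After subsystem 1 (A=0.9751): product = 0.9751
After subsystem 2 (A=0.9614): product = 0.9375
After subsystem 3 (A=0.9908): product = 0.9288
After subsystem 4 (A=0.9704): product = 0.9013
A_sys = 0.9013

0.9013


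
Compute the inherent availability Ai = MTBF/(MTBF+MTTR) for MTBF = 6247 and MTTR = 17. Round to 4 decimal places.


MTBF = 6247
MTTR = 17
MTBF + MTTR = 6264
Ai = 6247 / 6264
Ai = 0.9973

0.9973


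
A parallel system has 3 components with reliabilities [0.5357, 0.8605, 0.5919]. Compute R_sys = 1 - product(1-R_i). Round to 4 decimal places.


Components: [0.5357, 0.8605, 0.5919]
(1 - 0.5357) = 0.4643, running product = 0.4643
(1 - 0.8605) = 0.1395, running product = 0.0648
(1 - 0.5919) = 0.4081, running product = 0.0264
Product of (1-R_i) = 0.0264
R_sys = 1 - 0.0264 = 0.9736

0.9736


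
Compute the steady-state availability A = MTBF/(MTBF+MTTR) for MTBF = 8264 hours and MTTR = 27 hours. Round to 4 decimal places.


MTBF = 8264
MTTR = 27
MTBF + MTTR = 8291
A = 8264 / 8291
A = 0.9967

0.9967


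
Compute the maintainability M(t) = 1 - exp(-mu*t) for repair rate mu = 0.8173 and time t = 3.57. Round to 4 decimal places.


mu = 0.8173, t = 3.57
mu * t = 0.8173 * 3.57 = 2.9178
exp(-2.9178) = 0.0541
M(t) = 1 - 0.0541
M(t) = 0.9459

0.9459


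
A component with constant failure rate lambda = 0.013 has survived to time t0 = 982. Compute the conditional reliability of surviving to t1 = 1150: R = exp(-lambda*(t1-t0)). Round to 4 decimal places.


lambda = 0.013
t0 = 982, t1 = 1150
t1 - t0 = 168
lambda * (t1-t0) = 0.013 * 168 = 2.184
R = exp(-2.184)
R = 0.1126

0.1126


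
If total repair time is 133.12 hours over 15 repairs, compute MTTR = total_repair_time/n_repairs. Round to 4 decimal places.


total_repair_time = 133.12
n_repairs = 15
MTTR = 133.12 / 15
MTTR = 8.8747

8.8747


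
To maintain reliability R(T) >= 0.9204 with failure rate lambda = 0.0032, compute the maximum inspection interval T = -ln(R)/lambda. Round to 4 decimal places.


R_target = 0.9204
lambda = 0.0032
-ln(0.9204) = 0.0829
T = 0.0829 / 0.0032
T = 25.9209

25.9209
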